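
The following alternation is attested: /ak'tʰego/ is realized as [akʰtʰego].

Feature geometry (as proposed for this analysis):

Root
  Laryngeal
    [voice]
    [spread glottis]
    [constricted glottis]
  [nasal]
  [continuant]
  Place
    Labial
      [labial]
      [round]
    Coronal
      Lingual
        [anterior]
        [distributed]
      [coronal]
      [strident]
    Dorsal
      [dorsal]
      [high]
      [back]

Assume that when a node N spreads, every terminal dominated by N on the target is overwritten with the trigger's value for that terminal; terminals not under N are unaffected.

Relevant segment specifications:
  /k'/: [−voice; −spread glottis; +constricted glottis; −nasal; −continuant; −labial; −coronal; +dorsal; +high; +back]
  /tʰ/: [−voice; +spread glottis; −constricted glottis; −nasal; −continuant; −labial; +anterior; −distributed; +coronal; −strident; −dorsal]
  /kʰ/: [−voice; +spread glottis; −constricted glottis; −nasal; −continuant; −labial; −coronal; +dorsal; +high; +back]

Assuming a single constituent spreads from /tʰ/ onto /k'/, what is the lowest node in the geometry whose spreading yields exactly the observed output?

The alternation /k'/ → [kʰ] changes [spread glottis], [constricted glottis] and nothing else.
The smallest constituent containing every changed terminal is Laryngeal — each of its daughters lacks at least one of the affected features.
Delinking /k'/'s Laryngeal and associating /tʰ/'s Laryngeal gives precisely the feature bundle of [kʰ].
[dorsal], [coronal] — on which /tʰ/ differs from /k'/ — are unchanged, so Root cannot have spread; the constituent is no larger than Laryngeal.

Laryngeal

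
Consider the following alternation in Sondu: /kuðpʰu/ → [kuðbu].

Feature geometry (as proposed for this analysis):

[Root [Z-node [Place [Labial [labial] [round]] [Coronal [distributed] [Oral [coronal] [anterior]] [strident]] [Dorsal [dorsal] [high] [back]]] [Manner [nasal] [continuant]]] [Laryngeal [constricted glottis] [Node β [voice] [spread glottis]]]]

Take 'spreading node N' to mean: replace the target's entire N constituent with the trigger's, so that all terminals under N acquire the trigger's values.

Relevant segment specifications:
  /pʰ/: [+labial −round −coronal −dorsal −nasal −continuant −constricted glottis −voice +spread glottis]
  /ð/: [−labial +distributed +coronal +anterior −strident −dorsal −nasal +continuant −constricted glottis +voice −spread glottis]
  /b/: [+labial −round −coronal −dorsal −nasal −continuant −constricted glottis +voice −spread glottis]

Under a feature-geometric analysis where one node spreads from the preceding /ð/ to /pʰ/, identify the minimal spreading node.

Node β

The alternation /pʰ/ → [b] changes [voice], [spread glottis] and nothing else.
In this geometry the lowest node dominating all of them is Node β: every daughter of Node β dominates only a proper subset, so no lower node suffices.
Delinking /pʰ/'s Node β and associating /ð/'s Node β gives precisely the feature bundle of [b].
[continuant], [labial] stay as in /pʰ/ although /ð/ differs there, so no node dominating them spread; among the remaining candidates Node β is the lowest that derives the output.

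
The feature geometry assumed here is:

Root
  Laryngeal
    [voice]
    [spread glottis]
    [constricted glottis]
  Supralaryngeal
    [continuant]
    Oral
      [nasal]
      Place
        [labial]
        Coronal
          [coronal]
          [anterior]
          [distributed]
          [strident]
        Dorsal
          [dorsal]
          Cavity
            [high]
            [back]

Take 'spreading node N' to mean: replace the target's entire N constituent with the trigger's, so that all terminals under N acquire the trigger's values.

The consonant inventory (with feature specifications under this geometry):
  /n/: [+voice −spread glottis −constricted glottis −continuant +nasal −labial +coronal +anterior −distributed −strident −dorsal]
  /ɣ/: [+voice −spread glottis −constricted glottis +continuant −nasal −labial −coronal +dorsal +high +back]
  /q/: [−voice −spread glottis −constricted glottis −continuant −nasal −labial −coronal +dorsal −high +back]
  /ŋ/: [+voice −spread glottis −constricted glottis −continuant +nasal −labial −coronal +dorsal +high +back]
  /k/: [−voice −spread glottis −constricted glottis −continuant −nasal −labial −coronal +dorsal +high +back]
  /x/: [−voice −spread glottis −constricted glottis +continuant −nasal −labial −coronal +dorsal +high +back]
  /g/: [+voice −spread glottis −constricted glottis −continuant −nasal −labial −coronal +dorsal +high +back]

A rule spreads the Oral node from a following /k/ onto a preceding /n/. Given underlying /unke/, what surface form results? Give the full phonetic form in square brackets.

Oral immediately or transitively dominates [nasal], [labial], [coronal], [anterior], [distributed], [strident], [dorsal], [high], [back].
Spreading Oral from /k/ onto /n/ replaces those values with /k/'s: [−nasal], [−labial], [−coronal], [+dorsal], [+high], [+back]. Features outside Oral ([voice], [spread glottis], [constricted glottis], …) stay as in /n/.
This feature bundle is that of [g], so /unke/ surfaces as [ugke].

[ugke]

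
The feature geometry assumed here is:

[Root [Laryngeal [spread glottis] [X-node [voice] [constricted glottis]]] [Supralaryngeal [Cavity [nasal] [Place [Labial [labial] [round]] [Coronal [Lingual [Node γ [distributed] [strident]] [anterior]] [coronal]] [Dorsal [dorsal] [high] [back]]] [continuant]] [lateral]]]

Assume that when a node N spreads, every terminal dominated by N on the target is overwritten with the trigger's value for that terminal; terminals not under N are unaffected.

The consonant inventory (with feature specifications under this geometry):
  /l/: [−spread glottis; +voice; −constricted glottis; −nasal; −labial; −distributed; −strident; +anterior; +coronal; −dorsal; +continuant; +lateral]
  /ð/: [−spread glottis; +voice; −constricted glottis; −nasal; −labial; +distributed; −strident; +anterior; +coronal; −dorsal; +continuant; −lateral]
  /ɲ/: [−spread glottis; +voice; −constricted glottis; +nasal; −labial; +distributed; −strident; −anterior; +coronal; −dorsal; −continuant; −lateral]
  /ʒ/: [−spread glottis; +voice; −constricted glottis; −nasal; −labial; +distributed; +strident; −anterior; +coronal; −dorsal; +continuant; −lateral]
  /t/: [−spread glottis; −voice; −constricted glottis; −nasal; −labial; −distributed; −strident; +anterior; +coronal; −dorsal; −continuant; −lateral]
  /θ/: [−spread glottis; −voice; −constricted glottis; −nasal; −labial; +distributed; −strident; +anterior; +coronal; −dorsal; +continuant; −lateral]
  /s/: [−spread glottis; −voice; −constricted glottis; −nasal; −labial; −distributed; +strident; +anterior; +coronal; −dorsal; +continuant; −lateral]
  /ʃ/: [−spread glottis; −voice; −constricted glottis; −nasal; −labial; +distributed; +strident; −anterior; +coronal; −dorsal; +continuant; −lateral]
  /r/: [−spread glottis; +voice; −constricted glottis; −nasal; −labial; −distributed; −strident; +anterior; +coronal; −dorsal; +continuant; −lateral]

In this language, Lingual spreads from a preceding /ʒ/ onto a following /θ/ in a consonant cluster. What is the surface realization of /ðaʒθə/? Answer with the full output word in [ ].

Terminals under Lingual in this geometry: [distributed], [strident], [anterior].
After delinking /θ/'s Lingual and linking /ʒ/'s, the affected terminals become [+distributed], [+strident], [−anterior]; [spread glottis], [voice], [constricted glottis], … (outside Lingual) are retained from /θ/.
Among the inventory, only /ʃ/ has exactly this specification, giving the surface form [ðaʒʃə].

[ðaʒʃə]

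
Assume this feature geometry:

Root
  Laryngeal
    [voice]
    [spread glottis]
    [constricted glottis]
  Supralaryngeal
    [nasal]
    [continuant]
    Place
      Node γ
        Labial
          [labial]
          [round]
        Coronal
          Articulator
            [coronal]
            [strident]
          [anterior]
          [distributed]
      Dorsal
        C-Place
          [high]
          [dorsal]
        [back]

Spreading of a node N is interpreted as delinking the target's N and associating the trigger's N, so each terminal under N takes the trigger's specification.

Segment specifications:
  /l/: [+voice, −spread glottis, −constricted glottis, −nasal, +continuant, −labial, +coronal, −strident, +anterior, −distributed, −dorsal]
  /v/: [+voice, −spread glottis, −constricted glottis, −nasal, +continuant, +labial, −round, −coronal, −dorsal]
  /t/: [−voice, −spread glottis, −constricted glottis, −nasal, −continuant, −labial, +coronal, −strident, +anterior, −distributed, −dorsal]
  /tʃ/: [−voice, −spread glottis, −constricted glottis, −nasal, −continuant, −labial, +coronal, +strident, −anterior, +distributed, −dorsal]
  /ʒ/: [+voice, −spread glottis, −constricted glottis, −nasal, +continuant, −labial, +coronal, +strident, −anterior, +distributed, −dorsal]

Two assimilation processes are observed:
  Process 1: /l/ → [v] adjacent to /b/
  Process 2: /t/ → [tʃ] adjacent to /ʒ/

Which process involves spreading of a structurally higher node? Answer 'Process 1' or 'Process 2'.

Process 1

Process 1: the features that change are [labial], [round], [coronal], [anterior], [distributed], [strident]; the minimal node is Node γ (depth 3).
In Process 2, [anterior], [distributed], [strident] change, so the minimal spreading node is Coronal at depth 4.
Node γ (depth 3) sits above Coronal (depth 4), making Process 1 the one with the higher spreading node.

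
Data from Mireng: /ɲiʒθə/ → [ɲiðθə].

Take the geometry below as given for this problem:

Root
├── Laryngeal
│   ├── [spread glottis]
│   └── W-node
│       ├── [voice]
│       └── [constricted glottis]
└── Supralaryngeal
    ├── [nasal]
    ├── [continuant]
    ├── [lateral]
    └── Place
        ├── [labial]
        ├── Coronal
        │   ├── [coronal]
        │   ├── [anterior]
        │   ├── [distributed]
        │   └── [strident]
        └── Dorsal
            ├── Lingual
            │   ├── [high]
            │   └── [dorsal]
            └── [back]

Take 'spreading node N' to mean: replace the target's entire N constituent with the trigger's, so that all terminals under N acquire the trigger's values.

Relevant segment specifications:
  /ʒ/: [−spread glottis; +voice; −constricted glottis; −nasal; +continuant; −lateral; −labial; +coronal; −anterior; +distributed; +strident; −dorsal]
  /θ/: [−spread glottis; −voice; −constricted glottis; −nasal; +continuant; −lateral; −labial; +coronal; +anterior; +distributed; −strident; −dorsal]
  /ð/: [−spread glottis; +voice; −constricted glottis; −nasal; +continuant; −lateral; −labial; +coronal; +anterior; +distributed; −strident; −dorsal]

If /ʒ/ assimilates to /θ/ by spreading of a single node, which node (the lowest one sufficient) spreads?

Comparing /ʒ/ with its surface form [ð], the features that change are [anterior], [strident].
In this geometry the lowest node dominating all of them is Coronal: every daughter of Coronal dominates only a proper subset, so no lower node suffices.
If Coronal spreads, every terminal under it takes /θ/'s value, producing [ð] as observed.
[voice], a feature on which the two segments disagree outside Coronal, is unchanged — nothing dominating it spread, and Coronal is the minimal sufficient constituent.

Coronal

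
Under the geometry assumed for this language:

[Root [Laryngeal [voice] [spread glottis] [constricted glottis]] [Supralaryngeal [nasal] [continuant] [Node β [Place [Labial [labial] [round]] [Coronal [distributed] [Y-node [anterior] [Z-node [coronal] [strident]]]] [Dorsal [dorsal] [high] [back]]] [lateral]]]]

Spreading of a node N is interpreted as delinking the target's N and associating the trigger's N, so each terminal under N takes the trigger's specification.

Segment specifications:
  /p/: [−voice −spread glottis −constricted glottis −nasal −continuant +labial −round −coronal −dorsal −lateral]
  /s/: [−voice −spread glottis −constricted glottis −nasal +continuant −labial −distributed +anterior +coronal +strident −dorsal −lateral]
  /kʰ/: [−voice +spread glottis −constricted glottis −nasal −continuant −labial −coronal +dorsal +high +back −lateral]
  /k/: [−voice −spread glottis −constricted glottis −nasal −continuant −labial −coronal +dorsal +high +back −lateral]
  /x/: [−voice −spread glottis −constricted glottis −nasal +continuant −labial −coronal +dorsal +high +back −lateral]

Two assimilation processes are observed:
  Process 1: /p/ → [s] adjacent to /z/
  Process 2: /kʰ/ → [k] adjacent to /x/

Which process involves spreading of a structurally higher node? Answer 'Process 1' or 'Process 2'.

Process 1

In Process 1, [continuant], [labial], [round], [coronal], [anterior], [distributed], [strident] change, so the minimal spreading node is Supralaryngeal at depth 1.
Process 2 alters [spread glottis]; the lowest dominating node is [spread glottis] (depth 2 from Root).
Supralaryngeal (depth 1) sits above [spread glottis] (depth 2), making Process 1 the one with the higher spreading node.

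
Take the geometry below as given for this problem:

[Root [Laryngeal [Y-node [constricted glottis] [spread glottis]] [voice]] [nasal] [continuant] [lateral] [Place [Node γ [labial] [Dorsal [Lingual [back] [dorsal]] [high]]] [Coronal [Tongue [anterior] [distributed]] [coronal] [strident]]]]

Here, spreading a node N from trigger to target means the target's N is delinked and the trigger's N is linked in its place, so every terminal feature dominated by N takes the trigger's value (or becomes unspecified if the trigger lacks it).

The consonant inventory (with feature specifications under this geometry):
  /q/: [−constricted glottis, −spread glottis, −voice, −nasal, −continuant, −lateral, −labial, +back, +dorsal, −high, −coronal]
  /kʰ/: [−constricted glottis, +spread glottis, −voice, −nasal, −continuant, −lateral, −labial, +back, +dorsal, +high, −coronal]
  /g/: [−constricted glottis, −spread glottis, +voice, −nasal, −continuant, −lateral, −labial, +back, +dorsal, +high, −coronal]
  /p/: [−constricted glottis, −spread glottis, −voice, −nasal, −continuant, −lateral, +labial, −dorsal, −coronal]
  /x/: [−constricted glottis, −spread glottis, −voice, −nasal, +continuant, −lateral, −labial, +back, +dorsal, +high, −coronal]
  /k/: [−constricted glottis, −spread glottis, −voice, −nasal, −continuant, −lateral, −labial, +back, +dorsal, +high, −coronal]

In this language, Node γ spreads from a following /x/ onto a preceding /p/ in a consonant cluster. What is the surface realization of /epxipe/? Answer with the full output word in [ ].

Node γ immediately or transitively dominates [labial], [back], [dorsal], [high].
Spreading Node γ from /x/ onto /p/ replaces those values with /x/'s: [−labial], [+back], [+dorsal], [+high]. Features outside Node γ ([constricted glottis], [spread glottis], [voice], …) stay as in /p/.
This feature bundle is that of [k], so /epxipe/ surfaces as [ekxipe].

[ekxipe]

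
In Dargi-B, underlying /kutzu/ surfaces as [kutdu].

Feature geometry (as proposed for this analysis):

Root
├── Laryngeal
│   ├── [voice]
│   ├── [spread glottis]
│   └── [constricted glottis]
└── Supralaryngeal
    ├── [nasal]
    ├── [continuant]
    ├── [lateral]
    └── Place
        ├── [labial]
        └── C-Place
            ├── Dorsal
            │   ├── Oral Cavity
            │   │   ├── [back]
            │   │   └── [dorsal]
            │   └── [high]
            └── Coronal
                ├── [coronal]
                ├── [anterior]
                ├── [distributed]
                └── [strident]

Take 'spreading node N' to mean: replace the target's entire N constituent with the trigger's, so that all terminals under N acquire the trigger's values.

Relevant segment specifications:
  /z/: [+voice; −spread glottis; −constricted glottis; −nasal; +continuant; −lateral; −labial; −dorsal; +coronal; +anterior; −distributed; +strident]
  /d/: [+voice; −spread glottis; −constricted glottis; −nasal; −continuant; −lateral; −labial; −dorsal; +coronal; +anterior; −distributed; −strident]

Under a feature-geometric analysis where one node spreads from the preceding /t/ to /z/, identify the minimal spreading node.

Supralaryngeal

Feature comparison: [continuant], [strident] differ between /z/ and [d]; the remaining terminals match.
In this geometry the lowest node dominating all of them is Supralaryngeal: every daughter of Supralaryngeal dominates only a proper subset, so no lower node suffices.
Spreading Supralaryngeal from /t/ overwrites each of those terminals with /t/'s values, yielding exactly [d].
Since [voice] is preserved even though /t/ disagrees there, no node above Supralaryngeal spread.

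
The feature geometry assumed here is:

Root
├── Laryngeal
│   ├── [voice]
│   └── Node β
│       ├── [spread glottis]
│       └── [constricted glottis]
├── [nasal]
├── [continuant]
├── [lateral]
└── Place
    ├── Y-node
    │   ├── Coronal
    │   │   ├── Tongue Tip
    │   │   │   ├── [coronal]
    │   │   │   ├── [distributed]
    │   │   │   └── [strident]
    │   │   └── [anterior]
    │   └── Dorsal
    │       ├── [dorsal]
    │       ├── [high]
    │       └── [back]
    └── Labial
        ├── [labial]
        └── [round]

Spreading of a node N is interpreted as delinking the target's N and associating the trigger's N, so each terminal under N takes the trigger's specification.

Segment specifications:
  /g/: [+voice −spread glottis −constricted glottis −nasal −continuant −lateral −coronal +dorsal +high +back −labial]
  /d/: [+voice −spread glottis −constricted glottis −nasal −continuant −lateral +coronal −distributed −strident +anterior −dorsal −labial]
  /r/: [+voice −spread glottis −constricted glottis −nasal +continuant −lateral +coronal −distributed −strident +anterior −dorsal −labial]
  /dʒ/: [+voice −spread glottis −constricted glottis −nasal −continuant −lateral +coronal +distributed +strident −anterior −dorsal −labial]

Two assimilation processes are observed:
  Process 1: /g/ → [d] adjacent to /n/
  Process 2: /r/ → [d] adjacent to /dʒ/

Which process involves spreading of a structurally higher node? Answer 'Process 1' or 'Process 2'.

Process 1 alters [coronal], [anterior], [distributed], [strident], [dorsal], [high], [back]; the lowest common ancestor is Y-node (depth 2 from Root).
In Process 2, [continuant] changes, so the minimal spreading node is [continuant] at depth 1.
Depth 1 < depth 2; Process 2 involves the structurally higher constituent [continuant].

Process 2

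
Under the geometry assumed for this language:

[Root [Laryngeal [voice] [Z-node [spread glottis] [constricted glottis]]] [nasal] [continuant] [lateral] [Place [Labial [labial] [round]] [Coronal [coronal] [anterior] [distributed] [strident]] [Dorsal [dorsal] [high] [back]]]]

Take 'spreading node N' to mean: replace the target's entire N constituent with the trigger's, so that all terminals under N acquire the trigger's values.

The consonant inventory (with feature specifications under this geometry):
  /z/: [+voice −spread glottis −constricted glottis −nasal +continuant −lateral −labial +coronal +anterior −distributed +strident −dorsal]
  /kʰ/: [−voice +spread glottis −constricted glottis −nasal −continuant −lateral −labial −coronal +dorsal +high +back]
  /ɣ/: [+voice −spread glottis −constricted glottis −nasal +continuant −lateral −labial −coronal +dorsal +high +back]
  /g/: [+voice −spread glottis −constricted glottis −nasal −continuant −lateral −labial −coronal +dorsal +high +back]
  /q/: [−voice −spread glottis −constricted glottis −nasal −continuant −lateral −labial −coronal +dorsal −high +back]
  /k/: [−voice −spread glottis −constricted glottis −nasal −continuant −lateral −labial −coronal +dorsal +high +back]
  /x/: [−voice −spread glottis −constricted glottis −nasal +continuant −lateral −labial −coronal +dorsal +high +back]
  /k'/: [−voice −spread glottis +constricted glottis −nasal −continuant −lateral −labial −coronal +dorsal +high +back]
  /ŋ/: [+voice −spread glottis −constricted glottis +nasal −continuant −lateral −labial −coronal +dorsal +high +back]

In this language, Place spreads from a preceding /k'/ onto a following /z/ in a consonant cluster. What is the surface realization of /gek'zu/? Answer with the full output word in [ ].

The Place node dominates the terminals [labial], [round], [coronal], [anterior], [distributed], [strident], [dorsal], [high], [back].
Spreading Place from /k'/ onto /z/ replaces those values with /k'/'s: [−labial], [−coronal], [+dorsal], [+high], [+back]. Features outside Place ([voice], [spread glottis], [constricted glottis], …) stay as in /z/.
Among the inventory, only /ɣ/ has exactly this specification, giving the surface form [gek'ɣu].

[gek'ɣu]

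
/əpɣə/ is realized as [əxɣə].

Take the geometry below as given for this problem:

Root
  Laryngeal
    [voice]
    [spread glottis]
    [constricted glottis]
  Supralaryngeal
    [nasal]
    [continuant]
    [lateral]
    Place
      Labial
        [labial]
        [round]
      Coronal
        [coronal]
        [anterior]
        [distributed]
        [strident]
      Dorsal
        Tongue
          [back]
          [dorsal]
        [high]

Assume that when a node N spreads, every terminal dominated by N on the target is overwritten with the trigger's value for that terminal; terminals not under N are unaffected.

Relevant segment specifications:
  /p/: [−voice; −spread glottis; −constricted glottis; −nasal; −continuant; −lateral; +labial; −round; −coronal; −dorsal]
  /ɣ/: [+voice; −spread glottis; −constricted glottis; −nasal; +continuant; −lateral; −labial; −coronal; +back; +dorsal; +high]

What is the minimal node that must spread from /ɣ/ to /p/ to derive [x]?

/p/ and [x] differ in [continuant], [labial], [round], [dorsal], [high], [back]; every other specified feature is identical.
In this geometry the lowest node dominating all of them is Supralaryngeal: every daughter of Supralaryngeal dominates only a proper subset, so no lower node suffices.
Delinking /p/'s Supralaryngeal and associating /ɣ/'s Supralaryngeal gives precisely the feature bundle of [x].
Had Root spread, [voice] would have taken /ɣ/'s value; it stays as in /p/, confirming the spreading constituent is exactly Supralaryngeal.

Supralaryngeal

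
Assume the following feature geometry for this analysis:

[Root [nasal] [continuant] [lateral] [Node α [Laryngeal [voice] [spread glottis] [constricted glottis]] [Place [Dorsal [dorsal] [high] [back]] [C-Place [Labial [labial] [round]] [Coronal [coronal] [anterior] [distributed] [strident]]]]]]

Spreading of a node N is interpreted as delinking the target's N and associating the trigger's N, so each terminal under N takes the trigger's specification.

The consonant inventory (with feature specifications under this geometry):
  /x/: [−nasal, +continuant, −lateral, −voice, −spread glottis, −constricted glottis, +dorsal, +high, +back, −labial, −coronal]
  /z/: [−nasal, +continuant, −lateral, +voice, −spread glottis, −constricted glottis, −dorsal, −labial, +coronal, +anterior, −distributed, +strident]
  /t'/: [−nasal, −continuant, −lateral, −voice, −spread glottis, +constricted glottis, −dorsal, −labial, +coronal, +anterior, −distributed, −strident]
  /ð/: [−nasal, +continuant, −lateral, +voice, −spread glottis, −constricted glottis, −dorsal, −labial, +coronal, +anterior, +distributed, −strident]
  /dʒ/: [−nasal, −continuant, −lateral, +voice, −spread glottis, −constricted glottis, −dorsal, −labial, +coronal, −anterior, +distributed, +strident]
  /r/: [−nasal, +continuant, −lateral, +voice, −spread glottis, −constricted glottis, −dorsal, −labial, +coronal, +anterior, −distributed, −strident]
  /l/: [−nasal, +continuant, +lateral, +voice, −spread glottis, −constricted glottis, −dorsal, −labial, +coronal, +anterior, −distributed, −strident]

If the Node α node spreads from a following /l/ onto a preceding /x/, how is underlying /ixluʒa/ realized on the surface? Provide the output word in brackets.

[irluʒa]

The Node α node dominates the terminals [voice], [spread glottis], [constricted glottis], [dorsal], [high], [back], [labial], [round], [coronal], [anterior], [distributed], [strident].
After delinking /x/'s Node α and linking /l/'s, the affected terminals become [+voice], [−spread glottis], [−constricted glottis], [−dorsal], [−labial], [+coronal], [+anterior], [−distributed], [−strident]; [nasal], [continuant], [lateral] (outside Node α) are retained from /x/.
This feature bundle is that of [r], so /ixluʒa/ surfaces as [irluʒa].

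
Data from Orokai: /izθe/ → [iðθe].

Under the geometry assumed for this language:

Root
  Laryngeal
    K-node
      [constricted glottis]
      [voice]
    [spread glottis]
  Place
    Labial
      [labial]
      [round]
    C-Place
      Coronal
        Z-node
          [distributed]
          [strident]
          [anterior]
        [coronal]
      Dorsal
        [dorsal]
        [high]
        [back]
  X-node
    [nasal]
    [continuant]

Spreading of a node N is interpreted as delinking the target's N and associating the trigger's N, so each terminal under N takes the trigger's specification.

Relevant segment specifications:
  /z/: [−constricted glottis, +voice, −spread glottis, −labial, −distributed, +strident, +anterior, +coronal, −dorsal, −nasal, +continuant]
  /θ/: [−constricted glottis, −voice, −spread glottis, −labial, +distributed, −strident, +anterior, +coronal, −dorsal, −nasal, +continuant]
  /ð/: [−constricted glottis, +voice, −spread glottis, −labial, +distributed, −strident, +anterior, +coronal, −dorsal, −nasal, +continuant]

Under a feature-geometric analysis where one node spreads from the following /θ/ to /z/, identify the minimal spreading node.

/z/ and [ð] differ in [distributed], [strident]; every other specified feature is identical.
These terminals are all dominated by Z-node, and no proper subconstituent of Z-node covers them all; Z-node is their lowest common ancestor.
Delinking /z/'s Z-node and associating /θ/'s Z-node gives precisely the feature bundle of [ð].
[voice], a feature on which the two segments disagree outside Z-node, is unchanged — nothing dominating it spread, and Z-node is the minimal sufficient constituent.

Z-node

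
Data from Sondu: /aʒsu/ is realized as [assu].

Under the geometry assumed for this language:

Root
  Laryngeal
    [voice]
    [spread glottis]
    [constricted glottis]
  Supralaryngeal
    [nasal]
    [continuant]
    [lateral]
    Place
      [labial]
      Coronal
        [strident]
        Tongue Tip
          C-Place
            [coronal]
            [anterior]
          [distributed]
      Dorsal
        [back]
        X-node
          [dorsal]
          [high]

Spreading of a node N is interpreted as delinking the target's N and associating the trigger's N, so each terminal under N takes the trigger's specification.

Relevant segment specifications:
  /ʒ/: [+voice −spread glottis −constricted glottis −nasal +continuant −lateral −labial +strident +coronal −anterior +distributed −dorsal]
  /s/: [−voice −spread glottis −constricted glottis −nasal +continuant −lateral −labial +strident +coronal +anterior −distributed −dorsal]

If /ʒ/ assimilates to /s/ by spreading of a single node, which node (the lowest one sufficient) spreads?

Root

/ʒ/ and [s] differ in [voice], [anterior], [distributed]; every other specified feature is identical.
Tracing each changed feature up the tree, the paths first meet at Root; any lower node misses at least one of them.
If Root spreads, every terminal under it takes /s/'s value, producing [s] as observed.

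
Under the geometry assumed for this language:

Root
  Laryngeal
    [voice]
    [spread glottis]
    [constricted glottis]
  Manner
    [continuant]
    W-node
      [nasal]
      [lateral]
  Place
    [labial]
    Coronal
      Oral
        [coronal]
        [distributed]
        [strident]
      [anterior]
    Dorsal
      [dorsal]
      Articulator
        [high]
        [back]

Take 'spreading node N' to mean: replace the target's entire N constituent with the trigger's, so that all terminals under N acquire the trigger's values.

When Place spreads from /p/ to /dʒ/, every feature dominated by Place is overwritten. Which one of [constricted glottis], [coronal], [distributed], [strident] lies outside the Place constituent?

[constricted glottis]

The terminals dominated by Place are [labial], [coronal], [distributed], [strident], [anterior], [dorsal], [high], [back].
Of the listed options, [coronal], [distributed], [strident] are among these and would be overwritten by spreading Place.
But [constricted glottis] is a dependent of Laryngeal, outside Place; it is therefore untouched by the spreading.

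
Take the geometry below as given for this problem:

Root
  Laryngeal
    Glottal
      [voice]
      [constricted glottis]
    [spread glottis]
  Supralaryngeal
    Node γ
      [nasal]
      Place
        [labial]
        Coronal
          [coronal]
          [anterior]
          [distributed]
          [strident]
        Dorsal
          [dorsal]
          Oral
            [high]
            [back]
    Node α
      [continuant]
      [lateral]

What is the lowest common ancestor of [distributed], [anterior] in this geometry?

Coronal

[distributed] lies under Coronal (below Supralaryngeal).
[anterior] lies under Coronal (below Supralaryngeal).
These paths first converge at Coronal; no daughter of Coronal dominates all 2 features, so Coronal is the minimal constituent.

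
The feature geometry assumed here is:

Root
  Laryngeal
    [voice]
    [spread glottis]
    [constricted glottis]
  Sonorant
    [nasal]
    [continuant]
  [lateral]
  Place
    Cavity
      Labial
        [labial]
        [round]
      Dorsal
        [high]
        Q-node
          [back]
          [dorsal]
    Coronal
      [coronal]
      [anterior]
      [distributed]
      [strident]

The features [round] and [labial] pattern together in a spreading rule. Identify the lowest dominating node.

[round] is immediately dominated by Labial.
[labial] is immediately dominated by Labial.
Labial is the lowest common ancestor — every listed feature sits under it, and no single subconstituent of Labial covers them all.

Labial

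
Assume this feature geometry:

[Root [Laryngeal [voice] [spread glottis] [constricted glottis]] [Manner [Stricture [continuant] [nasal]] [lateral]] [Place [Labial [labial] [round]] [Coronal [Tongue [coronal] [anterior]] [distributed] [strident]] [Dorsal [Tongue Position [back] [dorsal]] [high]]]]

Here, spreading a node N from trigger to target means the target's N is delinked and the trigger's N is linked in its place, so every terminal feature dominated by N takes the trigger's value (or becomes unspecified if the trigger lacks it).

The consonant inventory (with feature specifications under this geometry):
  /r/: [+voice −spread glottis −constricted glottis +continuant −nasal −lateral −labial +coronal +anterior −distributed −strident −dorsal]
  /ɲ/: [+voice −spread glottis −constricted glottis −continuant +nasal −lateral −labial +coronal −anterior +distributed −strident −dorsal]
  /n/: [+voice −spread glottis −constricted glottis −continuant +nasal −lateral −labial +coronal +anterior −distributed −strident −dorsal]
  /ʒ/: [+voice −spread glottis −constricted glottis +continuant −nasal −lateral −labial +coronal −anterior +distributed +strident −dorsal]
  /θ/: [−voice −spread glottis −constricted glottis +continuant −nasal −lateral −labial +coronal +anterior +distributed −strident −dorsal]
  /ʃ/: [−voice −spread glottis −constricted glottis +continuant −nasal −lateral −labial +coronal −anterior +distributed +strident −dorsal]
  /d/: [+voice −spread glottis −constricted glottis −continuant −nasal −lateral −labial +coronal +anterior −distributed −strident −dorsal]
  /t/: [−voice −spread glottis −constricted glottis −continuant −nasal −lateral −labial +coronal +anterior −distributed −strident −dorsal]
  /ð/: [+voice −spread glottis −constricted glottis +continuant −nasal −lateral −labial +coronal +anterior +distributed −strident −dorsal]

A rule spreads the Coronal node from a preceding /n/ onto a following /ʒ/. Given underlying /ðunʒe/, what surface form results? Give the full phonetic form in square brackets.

Terminals under Coronal in this geometry: [coronal], [anterior], [distributed], [strident].
The target acquires /n/'s values for everything under Coronal — [+coronal], [+anterior], [−distributed], [−strident] — while keeping its own [voice], [spread glottis], [constricted glottis], ….
The resulting bundle matches /r/ in the inventory; substituting it for /ʒ/ gives [ðunre].

[ðunre]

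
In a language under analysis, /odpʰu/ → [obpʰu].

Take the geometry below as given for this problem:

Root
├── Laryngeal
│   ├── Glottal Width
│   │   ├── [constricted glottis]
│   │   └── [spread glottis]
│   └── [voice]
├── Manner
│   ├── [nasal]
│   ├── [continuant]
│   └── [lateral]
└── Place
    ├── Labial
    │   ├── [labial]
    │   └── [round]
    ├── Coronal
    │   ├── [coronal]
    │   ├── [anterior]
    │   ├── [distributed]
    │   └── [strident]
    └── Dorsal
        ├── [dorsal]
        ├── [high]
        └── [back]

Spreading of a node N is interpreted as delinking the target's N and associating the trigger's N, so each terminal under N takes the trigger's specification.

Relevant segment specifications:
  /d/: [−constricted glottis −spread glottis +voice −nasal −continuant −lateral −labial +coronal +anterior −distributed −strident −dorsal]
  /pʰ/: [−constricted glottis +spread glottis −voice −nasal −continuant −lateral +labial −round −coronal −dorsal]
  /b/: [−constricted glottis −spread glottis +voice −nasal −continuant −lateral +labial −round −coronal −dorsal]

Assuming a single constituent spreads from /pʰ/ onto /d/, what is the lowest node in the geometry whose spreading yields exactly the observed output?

/d/ and [b] differ in [labial], [round], [coronal], [anterior], [distributed], [strident]; every other specified feature is identical.
These terminals are all dominated by Place, and no proper subconstituent of Place covers them all; Place is their lowest common ancestor.
Delinking /d/'s Place and associating /pʰ/'s Place gives precisely the feature bundle of [b].
[spread glottis], [voice] — on which /pʰ/ differs from /d/ — are unchanged, so Root cannot have spread; the constituent is no larger than Place.

Place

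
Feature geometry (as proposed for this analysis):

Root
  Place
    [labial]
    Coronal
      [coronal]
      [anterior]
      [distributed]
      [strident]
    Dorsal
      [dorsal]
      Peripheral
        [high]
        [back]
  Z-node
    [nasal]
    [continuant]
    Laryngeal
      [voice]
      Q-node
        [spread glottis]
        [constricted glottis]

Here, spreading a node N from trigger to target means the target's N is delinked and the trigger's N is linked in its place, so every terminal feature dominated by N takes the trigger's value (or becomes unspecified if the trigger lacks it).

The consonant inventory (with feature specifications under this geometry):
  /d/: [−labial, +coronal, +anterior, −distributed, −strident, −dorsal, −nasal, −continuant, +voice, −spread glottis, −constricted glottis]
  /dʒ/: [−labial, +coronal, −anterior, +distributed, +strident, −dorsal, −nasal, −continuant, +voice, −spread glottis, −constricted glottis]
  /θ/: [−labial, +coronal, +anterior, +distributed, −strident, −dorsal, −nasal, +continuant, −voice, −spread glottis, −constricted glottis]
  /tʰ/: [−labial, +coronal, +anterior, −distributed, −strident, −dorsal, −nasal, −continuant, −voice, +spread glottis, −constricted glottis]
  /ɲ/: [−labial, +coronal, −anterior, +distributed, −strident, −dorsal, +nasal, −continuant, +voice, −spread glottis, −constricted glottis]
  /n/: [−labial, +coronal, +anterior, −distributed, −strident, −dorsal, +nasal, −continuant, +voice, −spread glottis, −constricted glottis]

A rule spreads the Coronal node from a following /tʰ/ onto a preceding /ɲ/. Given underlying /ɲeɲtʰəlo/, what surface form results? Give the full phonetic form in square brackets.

[ɲentʰəlo]

Terminals under Coronal in this geometry: [coronal], [anterior], [distributed], [strident].
The target acquires /tʰ/'s values for everything under Coronal — [+coronal], [+anterior], [−distributed], [−strident] — while keeping its own [labial], [dorsal], [nasal], ….
The resulting bundle matches /n/ in the inventory; substituting it for /ɲ/ gives [ɲentʰəlo].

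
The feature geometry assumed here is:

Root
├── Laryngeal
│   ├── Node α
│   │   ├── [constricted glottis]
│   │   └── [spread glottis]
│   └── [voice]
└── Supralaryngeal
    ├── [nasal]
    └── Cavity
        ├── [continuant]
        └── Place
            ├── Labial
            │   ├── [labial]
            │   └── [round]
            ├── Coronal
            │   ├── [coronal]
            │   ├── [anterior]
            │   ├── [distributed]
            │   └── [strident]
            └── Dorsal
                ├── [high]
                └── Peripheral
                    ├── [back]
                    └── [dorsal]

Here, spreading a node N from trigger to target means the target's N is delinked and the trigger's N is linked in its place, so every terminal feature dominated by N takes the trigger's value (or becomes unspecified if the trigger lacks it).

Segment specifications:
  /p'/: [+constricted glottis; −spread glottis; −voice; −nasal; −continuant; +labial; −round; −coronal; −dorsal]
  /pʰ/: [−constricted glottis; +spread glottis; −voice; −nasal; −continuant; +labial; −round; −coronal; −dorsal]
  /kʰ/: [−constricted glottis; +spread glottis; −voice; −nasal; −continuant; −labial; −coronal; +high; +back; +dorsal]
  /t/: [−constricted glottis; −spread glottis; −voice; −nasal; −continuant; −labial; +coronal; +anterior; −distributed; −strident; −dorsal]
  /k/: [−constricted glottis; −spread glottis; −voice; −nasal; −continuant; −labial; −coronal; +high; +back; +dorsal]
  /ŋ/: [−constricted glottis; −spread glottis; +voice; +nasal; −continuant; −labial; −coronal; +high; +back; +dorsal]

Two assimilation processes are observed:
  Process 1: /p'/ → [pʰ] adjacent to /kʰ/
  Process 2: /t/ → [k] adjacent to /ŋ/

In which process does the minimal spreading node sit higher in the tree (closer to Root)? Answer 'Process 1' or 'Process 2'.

Process 1

In Process 1, [spread glottis], [constricted glottis] change, so the minimal spreading node is Node α at depth 2.
Process 2: the features that change are [coronal], [anterior], [distributed], [strident], [dorsal], [high], [back]; the minimal node is Place (depth 3).
Depth 2 < depth 3; Process 1 involves the structurally higher constituent Node α.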